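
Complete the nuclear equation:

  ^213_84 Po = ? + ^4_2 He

Conserve mass number: 213 = A + 4, so A = 209.
Conserve atomic number: 84 = Z + 2, so Z = 82.
Z = 82 is lead, so the species is ^209_82 Pb.

Pb-209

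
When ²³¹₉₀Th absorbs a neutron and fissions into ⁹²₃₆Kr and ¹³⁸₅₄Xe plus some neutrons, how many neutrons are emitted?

2

Conserve mass number: 232 = 92 + 138 + k, so k = 232 − 230 = 2.
Check atomic number: 90 = 36 + 54 + 0 = 90. ✓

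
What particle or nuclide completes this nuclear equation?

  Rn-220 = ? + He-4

Po-216

Conserve mass number: 220 = A + 4, so A = 216.
Conserve atomic number: 86 = Z + 2, so Z = 84.
Z = 84 is polonium, so the species is Po-216.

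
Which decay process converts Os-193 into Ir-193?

ΔA = 193 − 193 = 0; ΔZ = 77 − 76 = +1.
A is unchanged and Z rises by 1 — a neutron has become a proton (β⁻ decay).

beta-minus decay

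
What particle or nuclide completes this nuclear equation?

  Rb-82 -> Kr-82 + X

Conserve mass number: 82 = 82 + A, so A = 0.
Conserve atomic number: 37 = 36 + Z, so Z = 1.
A = 0 and Z = 1 is e⁺ — a positron.

positron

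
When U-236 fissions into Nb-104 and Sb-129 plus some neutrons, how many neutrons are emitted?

Conserve mass number: 236 = 104 + 129 + k, so k = 236 − 233 = 3.
Check atomic number: 92 = 41 + 51 + 0 = 92. ✓

3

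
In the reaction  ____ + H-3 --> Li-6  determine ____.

Conserve mass number: A + 3 = 6, so A = 3.
Conserve atomic number: Z + 1 = 3, so Z = 2.
Z = 2 is helium, so the species is He-3.

He-3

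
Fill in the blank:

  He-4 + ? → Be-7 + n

Conserve mass number: 4 + A = 7 + 1, so A = 4.
Conserve atomic number: 2 + Z = 4 + 0, so Z = 2.
A = 4 and Z = 2 is He-4 — an alpha particle.

alpha particle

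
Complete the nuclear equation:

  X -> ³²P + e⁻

Conserve mass number: A = 32 + 0, so A = 32.
Conserve atomic number: Z = 15 − 1, so Z = 14.
Z = 14 is silicon, so the species is ³²Si.

Si-32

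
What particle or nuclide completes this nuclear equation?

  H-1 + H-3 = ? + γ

He-4

Conserve mass number: 1 + 3 = A + 0, so A = 4.
Conserve atomic number: 1 + 1 = Z + 0, so Z = 2.
A = 4 and Z = 2 is He-4 — an alpha particle.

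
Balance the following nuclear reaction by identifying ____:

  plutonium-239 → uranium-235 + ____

Conserve mass number: 239 = 235 + A, so A = 4.
Conserve atomic number: 94 = 92 + Z, so Z = 2.
A = 4 and Z = 2 is helium-4 — an alpha particle.

alpha particle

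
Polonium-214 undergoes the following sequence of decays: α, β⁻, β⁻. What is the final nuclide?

Start: (A, Z) = (214, 84).
After α: (210, 82).
After β⁻: (210, 83).
After β⁻: (210, 84).
Z = 84 is polonium.

Po-210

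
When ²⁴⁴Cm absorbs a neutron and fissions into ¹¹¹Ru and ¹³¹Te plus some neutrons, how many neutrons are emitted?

3

Conserve mass number: 245 = 111 + 131 + k, so k = 245 − 242 = 3.
Check atomic number: 96 = 44 + 52 + 0 = 96. ✓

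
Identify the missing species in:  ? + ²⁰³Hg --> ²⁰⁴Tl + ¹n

deuteron

Conserve mass number: A + 203 = 204 + 1, so A = 2.
Conserve atomic number: Z + 80 = 81 + 0, so Z = 1.
A = 2 and Z = 1 is ²H — a deuteron.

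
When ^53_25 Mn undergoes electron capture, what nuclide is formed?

Cr-53

Electron capture: mass number changes by +0, atomic number by -1.
A: 53 = 53; Z: 25 − 1 = 24.
Z = 24 is chromium, so the daughter is ^53_24 Cr.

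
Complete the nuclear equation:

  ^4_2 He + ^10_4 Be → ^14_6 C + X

Conserve mass number: 4 + 10 = 14 + A, so A = 0.
Conserve atomic number: 2 + 4 = 6 + Z, so Z = 0.
A = 0 and Z = 0 is ^0_0 γ — a gamma ray.

gamma ray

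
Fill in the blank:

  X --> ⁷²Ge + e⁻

Ga-72

Conserve mass number: A = 72 + 0, so A = 72.
Conserve atomic number: Z = 32 − 1, so Z = 31.
Z = 31 is gallium, so the species is ⁷²Ga.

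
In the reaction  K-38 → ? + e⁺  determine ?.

Conserve mass number: 38 = A + 0, so A = 38.
Conserve atomic number: 19 = Z + 1, so Z = 18.
Z = 18 is argon, so the species is Ar-38.

Ar-38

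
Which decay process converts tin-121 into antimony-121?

ΔA = 121 − 121 = 0; ΔZ = 51 − 50 = +1.
A is unchanged and Z rises by 1 — a neutron has become a proton (β⁻ decay).

beta-minus decay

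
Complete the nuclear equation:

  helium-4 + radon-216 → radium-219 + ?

Conserve mass number: 4 + 216 = 219 + A, so A = 1.
Conserve atomic number: 2 + 86 = 88 + Z, so Z = 0.
A = 1 and Z = 0 is neutron — a neutron.

neutron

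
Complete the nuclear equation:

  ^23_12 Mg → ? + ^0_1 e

Conserve mass number: 23 = A + 0, so A = 23.
Conserve atomic number: 12 = Z + 1, so Z = 11.
Z = 11 is sodium, so the species is ^23_11 Na.

Na-23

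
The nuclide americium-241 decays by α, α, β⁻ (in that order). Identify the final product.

U-233

Start: (A, Z) = (241, 95).
After α: (237, 93).
After α: (233, 91).
After β⁻: (233, 92).
Z = 92 is uranium.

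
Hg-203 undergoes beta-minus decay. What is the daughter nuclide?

Beta-minus decay: mass number changes by +0, atomic number by +1.
A: 203 = 203; Z: 80 + 1 = 81.
Z = 81 is thallium, so the daughter is Tl-203.

Tl-203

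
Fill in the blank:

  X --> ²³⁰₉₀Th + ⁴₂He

Conserve mass number: A = 230 + 4, so A = 234.
Conserve atomic number: Z = 90 + 2, so Z = 92.
Z = 92 is uranium, so the species is ²³⁴₉₂U.

U-234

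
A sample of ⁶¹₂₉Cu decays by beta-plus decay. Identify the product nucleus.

Beta-plus decay: mass number changes by +0, atomic number by -1.
A: 61 = 61; Z: 29 − 1 = 28.
Z = 28 is nickel, so the daughter is ⁶¹₂₈Ni.

Ni-61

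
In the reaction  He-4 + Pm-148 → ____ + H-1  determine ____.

Conserve mass number: 4 + 148 = A + 1, so A = 151.
Conserve atomic number: 2 + 61 = Z + 1, so Z = 62.
Z = 62 is samarium, so the species is Sm-151.

Sm-151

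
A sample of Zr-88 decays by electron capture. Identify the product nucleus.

Electron capture: mass number changes by +0, atomic number by -1.
A: 88 = 88; Z: 40 − 1 = 39.
Z = 39 is yttrium, so the daughter is Y-88.

Y-88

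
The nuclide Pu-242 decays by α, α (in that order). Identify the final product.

Start: (A, Z) = (242, 94).
After α: (238, 92).
After α: (234, 90).
Z = 90 is thorium.

Th-234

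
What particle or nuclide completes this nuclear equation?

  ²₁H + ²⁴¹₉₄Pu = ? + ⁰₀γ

Am-243

Conserve mass number: 2 + 241 = A + 0, so A = 243.
Conserve atomic number: 1 + 94 = Z + 0, so Z = 95.
Z = 95 is americium, so the species is ²⁴³₉₅Am.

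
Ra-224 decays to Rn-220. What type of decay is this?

ΔA = 220 − 224 = -4; ΔZ = 86 − 88 = -2.
A drops by 4 and Z drops by 2 — the signature of alpha emission.

alpha decay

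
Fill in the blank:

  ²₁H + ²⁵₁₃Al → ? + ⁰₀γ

Si-27

Conserve mass number: 2 + 25 = A + 0, so A = 27.
Conserve atomic number: 1 + 13 = Z + 0, so Z = 14.
Z = 14 is silicon, so the species is ²⁷₁₄Si.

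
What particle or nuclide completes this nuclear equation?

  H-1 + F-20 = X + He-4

Conserve mass number: 1 + 20 = A + 4, so A = 17.
Conserve atomic number: 1 + 9 = Z + 2, so Z = 8.
Z = 8 is oxygen, so the species is O-17.

O-17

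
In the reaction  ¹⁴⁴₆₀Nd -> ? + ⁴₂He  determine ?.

Conserve mass number: 144 = A + 4, so A = 140.
Conserve atomic number: 60 = Z + 2, so Z = 58.
Z = 58 is cerium, so the species is ¹⁴⁰₅₈Ce.

Ce-140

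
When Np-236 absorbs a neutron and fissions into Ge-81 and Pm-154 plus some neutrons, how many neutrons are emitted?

2

Conserve mass number: 237 = 81 + 154 + k, so k = 237 − 235 = 2.
Check atomic number: 93 = 32 + 61 + 0 = 93. ✓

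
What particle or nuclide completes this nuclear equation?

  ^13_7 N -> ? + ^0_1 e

C-13

Conserve mass number: 13 = A + 0, so A = 13.
Conserve atomic number: 7 = Z + 1, so Z = 6.
Z = 6 is carbon, so the species is ^13_6 C.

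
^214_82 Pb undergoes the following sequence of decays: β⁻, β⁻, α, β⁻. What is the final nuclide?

Start: (A, Z) = (214, 82).
After β⁻: (214, 83).
After β⁻: (214, 84).
After α: (210, 82).
After β⁻: (210, 83).
Z = 83 is bismuth.

Bi-210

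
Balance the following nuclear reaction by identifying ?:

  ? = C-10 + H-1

Conserve mass number: A = 10 + 1, so A = 11.
Conserve atomic number: Z = 6 + 1, so Z = 7.
Z = 7 is nitrogen, so the species is N-11.

N-11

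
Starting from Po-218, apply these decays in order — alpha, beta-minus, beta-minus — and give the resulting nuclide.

Start: (A, Z) = (218, 84).
After α: (214, 82).
After β⁻: (214, 83).
After β⁻: (214, 84).
Z = 84 is polonium.

Po-214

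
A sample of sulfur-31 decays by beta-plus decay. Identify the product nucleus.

Beta-plus decay: mass number changes by +0, atomic number by -1.
A: 31 = 31; Z: 16 − 1 = 15.
Z = 15 is phosphorus, so the daughter is phosphorus-31.

P-31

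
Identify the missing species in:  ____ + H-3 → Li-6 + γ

Conserve mass number: A + 3 = 6 + 0, so A = 3.
Conserve atomic number: Z + 1 = 3 + 0, so Z = 2.
Z = 2 is helium, so the species is He-3.

He-3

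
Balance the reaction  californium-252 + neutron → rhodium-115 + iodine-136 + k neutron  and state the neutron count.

Conserve mass number: 253 = 115 + 136 + k, so k = 253 − 251 = 2.
Check atomic number: 98 = 45 + 53 + 0 = 98. ✓

2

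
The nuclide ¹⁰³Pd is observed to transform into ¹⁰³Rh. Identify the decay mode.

beta-plus decay or electron capture

ΔA = 103 − 103 = 0; ΔZ = 45 − 46 = -1.
A is unchanged and Z drops by 1 — a proton has become a neutron (β⁺ emission or electron capture).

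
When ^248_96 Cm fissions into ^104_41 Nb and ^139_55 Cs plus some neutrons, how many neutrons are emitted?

5

Conserve mass number: 248 = 104 + 139 + k, so k = 248 − 243 = 5.
Check atomic number: 96 = 41 + 55 + 0 = 96. ✓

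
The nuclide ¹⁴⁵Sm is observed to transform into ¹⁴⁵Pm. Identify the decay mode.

ΔA = 145 − 145 = 0; ΔZ = 61 − 62 = -1.
A is unchanged and Z drops by 1 — a proton has become a neutron (β⁺ emission or electron capture).

beta-plus decay or electron capture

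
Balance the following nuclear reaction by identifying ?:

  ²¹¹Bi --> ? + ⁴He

Tl-207

Conserve mass number: 211 = A + 4, so A = 207.
Conserve atomic number: 83 = Z + 2, so Z = 81.
Z = 81 is thallium, so the species is ²⁰⁷Tl.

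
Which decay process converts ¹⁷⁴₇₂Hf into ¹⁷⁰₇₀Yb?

alpha decay

ΔA = 170 − 174 = -4; ΔZ = 70 − 72 = -2.
A drops by 4 and Z drops by 2 — the signature of alpha emission.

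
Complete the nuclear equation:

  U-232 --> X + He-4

Th-228

Conserve mass number: 232 = A + 4, so A = 228.
Conserve atomic number: 92 = Z + 2, so Z = 90.
Z = 90 is thorium, so the species is Th-228.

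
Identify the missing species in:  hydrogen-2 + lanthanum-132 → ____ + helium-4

Ba-130

Conserve mass number: 2 + 132 = A + 4, so A = 130.
Conserve atomic number: 1 + 57 = Z + 2, so Z = 56.
Z = 56 is barium, so the species is barium-130.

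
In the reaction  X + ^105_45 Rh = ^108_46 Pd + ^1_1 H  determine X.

Conserve mass number: A + 105 = 108 + 1, so A = 4.
Conserve atomic number: Z + 45 = 46 + 1, so Z = 2.
A = 4 and Z = 2 is ^4_2 He — an alpha particle.

alpha particle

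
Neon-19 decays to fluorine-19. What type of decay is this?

beta-plus decay or electron capture

ΔA = 19 − 19 = 0; ΔZ = 9 − 10 = -1.
A is unchanged and Z drops by 1 — a proton has become a neutron (β⁺ emission or electron capture).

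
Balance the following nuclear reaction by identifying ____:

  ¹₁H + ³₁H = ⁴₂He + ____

gamma ray

Conserve mass number: 1 + 3 = 4 + A, so A = 0.
Conserve atomic number: 1 + 1 = 2 + Z, so Z = 0.
A = 0 and Z = 0 is ⁰₀γ — a gamma ray.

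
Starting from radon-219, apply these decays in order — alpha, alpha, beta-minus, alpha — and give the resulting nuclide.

Tl-207

Start: (A, Z) = (219, 86).
After α: (215, 84).
After α: (211, 82).
After β⁻: (211, 83).
After α: (207, 81).
Z = 81 is thallium.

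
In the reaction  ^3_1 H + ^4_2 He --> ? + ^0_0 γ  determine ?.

Li-7

Conserve mass number: 3 + 4 = A + 0, so A = 7.
Conserve atomic number: 1 + 2 = Z + 0, so Z = 3.
Z = 3 is lithium, so the species is ^7_3 Li.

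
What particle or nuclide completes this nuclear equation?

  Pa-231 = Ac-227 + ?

alpha particle

Conserve mass number: 231 = 227 + A, so A = 4.
Conserve atomic number: 91 = 89 + Z, so Z = 2.
A = 4 and Z = 2 is He-4 — an alpha particle.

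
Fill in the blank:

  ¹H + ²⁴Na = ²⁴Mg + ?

Conserve mass number: 1 + 24 = 24 + A, so A = 1.
Conserve atomic number: 1 + 11 = 12 + Z, so Z = 0.
A = 1 and Z = 0 is ¹n — a neutron.

neutron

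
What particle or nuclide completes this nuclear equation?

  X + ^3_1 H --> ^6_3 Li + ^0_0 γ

Conserve mass number: A + 3 = 6 + 0, so A = 3.
Conserve atomic number: Z + 1 = 3 + 0, so Z = 2.
Z = 2 is helium, so the species is ^3_2 He.

He-3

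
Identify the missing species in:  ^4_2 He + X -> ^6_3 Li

deuteron

Conserve mass number: 4 + A = 6, so A = 2.
Conserve atomic number: 2 + Z = 3, so Z = 1.
A = 2 and Z = 1 is ^2_1 H — a deuteron.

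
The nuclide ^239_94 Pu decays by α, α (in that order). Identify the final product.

Start: (A, Z) = (239, 94).
After α: (235, 92).
After α: (231, 90).
Z = 90 is thorium.

Th-231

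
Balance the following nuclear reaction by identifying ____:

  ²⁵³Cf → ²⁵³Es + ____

Conserve mass number: 253 = 253 + A, so A = 0.
Conserve atomic number: 98 = 99 + Z, so Z = -1.
A = 0 and Z = -1 is e⁻ — a beta-minus particle.

beta-minus particle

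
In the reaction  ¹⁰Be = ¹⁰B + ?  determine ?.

beta-minus particle

Conserve mass number: 10 = 10 + A, so A = 0.
Conserve atomic number: 4 = 5 + Z, so Z = -1.
A = 0 and Z = -1 is e⁻ — a beta-minus particle.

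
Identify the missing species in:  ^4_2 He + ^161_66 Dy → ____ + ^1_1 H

Conserve mass number: 4 + 161 = A + 1, so A = 164.
Conserve atomic number: 2 + 66 = Z + 1, so Z = 67.
Z = 67 is holmium, so the species is ^164_67 Ho.

Ho-164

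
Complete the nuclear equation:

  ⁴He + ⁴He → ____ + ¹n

Be-7

Conserve mass number: 4 + 4 = A + 1, so A = 7.
Conserve atomic number: 2 + 2 = Z + 0, so Z = 4.
Z = 4 is beryllium, so the species is ⁷Be.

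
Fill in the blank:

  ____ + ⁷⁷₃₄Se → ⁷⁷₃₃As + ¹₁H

neutron

Conserve mass number: A + 77 = 77 + 1, so A = 1.
Conserve atomic number: Z + 34 = 33 + 1, so Z = 0.
A = 1 and Z = 0 is ¹₀n — a neutron.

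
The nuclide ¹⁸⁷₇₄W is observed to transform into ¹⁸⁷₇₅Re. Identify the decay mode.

ΔA = 187 − 187 = 0; ΔZ = 75 − 74 = +1.
A is unchanged and Z rises by 1 — a neutron has become a proton (β⁻ decay).

beta-minus decay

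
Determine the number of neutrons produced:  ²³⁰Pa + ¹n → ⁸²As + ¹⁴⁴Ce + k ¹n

5

Conserve mass number: 231 = 82 + 144 + k, so k = 231 − 226 = 5.
Check atomic number: 91 = 33 + 58 + 0 = 91. ✓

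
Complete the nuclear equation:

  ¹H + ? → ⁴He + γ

Conserve mass number: 1 + A = 4 + 0, so A = 3.
Conserve atomic number: 1 + Z = 2 + 0, so Z = 1.
A = 3 and Z = 1 is ³H — a triton.

triton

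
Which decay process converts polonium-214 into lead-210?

alpha decay

ΔA = 210 − 214 = -4; ΔZ = 82 − 84 = -2.
A drops by 4 and Z drops by 2 — the signature of alpha emission.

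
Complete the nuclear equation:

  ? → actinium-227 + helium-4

Pa-231

Conserve mass number: A = 227 + 4, so A = 231.
Conserve atomic number: Z = 89 + 2, so Z = 91.
Z = 91 is protactinium, so the species is protactinium-231.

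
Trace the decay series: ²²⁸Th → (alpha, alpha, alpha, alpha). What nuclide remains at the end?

Pb-212

Start: (A, Z) = (228, 90).
After α: (224, 88).
After α: (220, 86).
After α: (216, 84).
After α: (212, 82).
Z = 82 is lead.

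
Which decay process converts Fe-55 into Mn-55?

ΔA = 55 − 55 = 0; ΔZ = 25 − 26 = -1.
A is unchanged and Z drops by 1 — a proton has become a neutron (β⁺ emission or electron capture).

beta-plus decay or electron capture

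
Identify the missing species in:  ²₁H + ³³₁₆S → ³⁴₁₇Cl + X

Conserve mass number: 2 + 33 = 34 + A, so A = 1.
Conserve atomic number: 1 + 16 = 17 + Z, so Z = 0.
A = 1 and Z = 0 is ¹₀n — a neutron.

neutron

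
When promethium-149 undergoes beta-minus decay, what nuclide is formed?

Beta-minus decay: mass number changes by +0, atomic number by +1.
A: 149 = 149; Z: 61 + 1 = 62.
Z = 62 is samarium, so the daughter is samarium-149.

Sm-149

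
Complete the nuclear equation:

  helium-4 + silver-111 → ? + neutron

In-114

Conserve mass number: 4 + 111 = A + 1, so A = 114.
Conserve atomic number: 2 + 47 = Z + 0, so Z = 49.
Z = 49 is indium, so the species is indium-114.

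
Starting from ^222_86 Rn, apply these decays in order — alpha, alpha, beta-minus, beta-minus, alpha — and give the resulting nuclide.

Pb-210

Start: (A, Z) = (222, 86).
After α: (218, 84).
After α: (214, 82).
After β⁻: (214, 83).
After β⁻: (214, 84).
After α: (210, 82).
Z = 82 is lead.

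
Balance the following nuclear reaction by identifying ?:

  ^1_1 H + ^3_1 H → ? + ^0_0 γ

Conserve mass number: 1 + 3 = A + 0, so A = 4.
Conserve atomic number: 1 + 1 = Z + 0, so Z = 2.
A = 4 and Z = 2 is ^4_2 He — an alpha particle.

He-4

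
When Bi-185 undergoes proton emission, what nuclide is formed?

Proton emission: mass number changes by -1, atomic number by -1.
A: 185 − 1 = 184; Z: 83 − 1 = 82.
Z = 82 is lead, so the daughter is Pb-184.

Pb-184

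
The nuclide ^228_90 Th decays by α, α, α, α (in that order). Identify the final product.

Pb-212

Start: (A, Z) = (228, 90).
After α: (224, 88).
After α: (220, 86).
After α: (216, 84).
After α: (212, 82).
Z = 82 is lead.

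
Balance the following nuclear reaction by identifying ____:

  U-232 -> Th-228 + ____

alpha particle

Conserve mass number: 232 = 228 + A, so A = 4.
Conserve atomic number: 92 = 90 + Z, so Z = 2.
A = 4 and Z = 2 is He-4 — an alpha particle.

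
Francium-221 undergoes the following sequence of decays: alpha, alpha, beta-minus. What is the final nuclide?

Start: (A, Z) = (221, 87).
After α: (217, 85).
After α: (213, 83).
After β⁻: (213, 84).
Z = 84 is polonium.

Po-213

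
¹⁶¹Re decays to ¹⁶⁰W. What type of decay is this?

ΔA = 160 − 161 = -1; ΔZ = 74 − 75 = -1.
A drops by 1 and Z drops by 1 — a proton was emitted.

proton emission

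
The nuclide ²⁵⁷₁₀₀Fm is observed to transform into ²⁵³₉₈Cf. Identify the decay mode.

alpha decay

ΔA = 253 − 257 = -4; ΔZ = 98 − 100 = -2.
A drops by 4 and Z drops by 2 — the signature of alpha emission.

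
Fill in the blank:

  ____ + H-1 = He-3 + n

Conserve mass number: A + 1 = 3 + 1, so A = 3.
Conserve atomic number: Z + 1 = 2 + 0, so Z = 1.
A = 3 and Z = 1 is H-3 — a triton.

triton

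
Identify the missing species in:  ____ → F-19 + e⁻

O-19

Conserve mass number: A = 19 + 0, so A = 19.
Conserve atomic number: Z = 9 − 1, so Z = 8.
Z = 8 is oxygen, so the species is O-19.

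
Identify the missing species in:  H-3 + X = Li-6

He-3

Conserve mass number: 3 + A = 6, so A = 3.
Conserve atomic number: 1 + Z = 3, so Z = 2.
Z = 2 is helium, so the species is He-3.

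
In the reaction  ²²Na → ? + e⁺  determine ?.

Conserve mass number: 22 = A + 0, so A = 22.
Conserve atomic number: 11 = Z + 1, so Z = 10.
Z = 10 is neon, so the species is ²²Ne.

Ne-22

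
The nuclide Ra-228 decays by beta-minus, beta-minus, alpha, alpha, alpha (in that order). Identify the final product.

Start: (A, Z) = (228, 88).
After β⁻: (228, 89).
After β⁻: (228, 90).
After α: (224, 88).
After α: (220, 86).
After α: (216, 84).
Z = 84 is polonium.

Po-216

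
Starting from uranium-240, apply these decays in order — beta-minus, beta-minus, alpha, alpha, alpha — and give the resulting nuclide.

Ra-228

Start: (A, Z) = (240, 92).
After β⁻: (240, 93).
After β⁻: (240, 94).
After α: (236, 92).
After α: (232, 90).
After α: (228, 88).
Z = 88 is radium.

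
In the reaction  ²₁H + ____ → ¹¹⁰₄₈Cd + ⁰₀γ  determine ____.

Conserve mass number: 2 + A = 110 + 0, so A = 108.
Conserve atomic number: 1 + Z = 48 + 0, so Z = 47.
Z = 47 is silver, so the species is ¹⁰⁸₄₇Ag.

Ag-108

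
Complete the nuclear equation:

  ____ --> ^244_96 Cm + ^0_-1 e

Am-244

Conserve mass number: A = 244 + 0, so A = 244.
Conserve atomic number: Z = 96 − 1, so Z = 95.
Z = 95 is americium, so the species is ^244_95 Am.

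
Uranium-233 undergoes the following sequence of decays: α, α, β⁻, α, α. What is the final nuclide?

At-217

Start: (A, Z) = (233, 92).
After α: (229, 90).
After α: (225, 88).
After β⁻: (225, 89).
After α: (221, 87).
After α: (217, 85).
Z = 85 is astatine.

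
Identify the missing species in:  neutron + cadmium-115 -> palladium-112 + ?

alpha particle

Conserve mass number: 1 + 115 = 112 + A, so A = 4.
Conserve atomic number: 0 + 48 = 46 + Z, so Z = 2.
A = 4 and Z = 2 is helium-4 — an alpha particle.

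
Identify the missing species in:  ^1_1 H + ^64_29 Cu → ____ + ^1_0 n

Zn-64

Conserve mass number: 1 + 64 = A + 1, so A = 64.
Conserve atomic number: 1 + 29 = Z + 0, so Z = 30.
Z = 30 is zinc, so the species is ^64_30 Zn.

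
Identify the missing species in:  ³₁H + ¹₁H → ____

Conserve mass number: 3 + 1 = A, so A = 4.
Conserve atomic number: 1 + 1 = Z, so Z = 2.
A = 4 and Z = 2 is ⁴₂He — an alpha particle.

He-4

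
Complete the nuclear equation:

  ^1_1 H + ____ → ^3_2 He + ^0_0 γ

Conserve mass number: 1 + A = 3 + 0, so A = 2.
Conserve atomic number: 1 + Z = 2 + 0, so Z = 1.
A = 2 and Z = 1 is ^2_1 H — a deuteron.

deuteron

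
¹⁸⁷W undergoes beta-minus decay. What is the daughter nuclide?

Re-187

Beta-minus decay: mass number changes by +0, atomic number by +1.
A: 187 = 187; Z: 74 + 1 = 75.
Z = 75 is rhenium, so the daughter is ¹⁸⁷Re.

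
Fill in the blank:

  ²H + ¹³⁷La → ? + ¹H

La-138

Conserve mass number: 2 + 137 = A + 1, so A = 138.
Conserve atomic number: 1 + 57 = Z + 1, so Z = 57.
Z = 57 is lanthanum, so the species is ¹³⁸La.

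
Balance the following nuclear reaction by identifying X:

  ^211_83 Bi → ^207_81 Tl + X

Conserve mass number: 211 = 207 + A, so A = 4.
Conserve atomic number: 83 = 81 + Z, so Z = 2.
A = 4 and Z = 2 is ^4_2 He — an alpha particle.

alpha particle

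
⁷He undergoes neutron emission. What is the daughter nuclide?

Neutron emission: mass number changes by -1, atomic number by +0.
A: 7 − 1 = 6; Z: 2 = 2.
Z = 2 is helium, so the daughter is ⁶He.

He-6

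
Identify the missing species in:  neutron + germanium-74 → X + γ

Conserve mass number: 1 + 74 = A + 0, so A = 75.
Conserve atomic number: 0 + 32 = Z + 0, so Z = 32.
Z = 32 is germanium, so the species is germanium-75.

Ge-75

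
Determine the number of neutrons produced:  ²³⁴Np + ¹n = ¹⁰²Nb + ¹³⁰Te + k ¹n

Conserve mass number: 235 = 102 + 130 + k, so k = 235 − 232 = 3.
Check atomic number: 93 = 41 + 52 + 0 = 93. ✓

3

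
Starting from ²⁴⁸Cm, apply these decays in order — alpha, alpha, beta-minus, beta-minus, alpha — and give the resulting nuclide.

U-236

Start: (A, Z) = (248, 96).
After α: (244, 94).
After α: (240, 92).
After β⁻: (240, 93).
After β⁻: (240, 94).
After α: (236, 92).
Z = 92 is uranium.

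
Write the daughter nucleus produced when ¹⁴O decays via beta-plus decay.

Beta-plus decay: mass number changes by +0, atomic number by -1.
A: 14 = 14; Z: 8 − 1 = 7.
Z = 7 is nitrogen, so the daughter is ¹⁴N.

N-14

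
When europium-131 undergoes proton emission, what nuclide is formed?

Proton emission: mass number changes by -1, atomic number by -1.
A: 131 − 1 = 130; Z: 63 − 1 = 62.
Z = 62 is samarium, so the daughter is samarium-130.

Sm-130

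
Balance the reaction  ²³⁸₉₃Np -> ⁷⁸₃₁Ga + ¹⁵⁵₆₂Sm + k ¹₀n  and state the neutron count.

5

Conserve mass number: 238 = 78 + 155 + k, so k = 238 − 233 = 5.
Check atomic number: 93 = 31 + 62 + 0 = 93. ✓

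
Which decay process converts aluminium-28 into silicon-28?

ΔA = 28 − 28 = 0; ΔZ = 14 − 13 = +1.
A is unchanged and Z rises by 1 — a neutron has become a proton (β⁻ decay).

beta-minus decay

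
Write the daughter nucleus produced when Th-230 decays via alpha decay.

Ra-226

Alpha decay: mass number changes by -4, atomic number by -2.
A: 230 − 4 = 226; Z: 90 − 2 = 88.
Z = 88 is radium, so the daughter is Ra-226.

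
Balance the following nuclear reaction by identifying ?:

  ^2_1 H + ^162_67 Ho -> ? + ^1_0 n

Er-163

Conserve mass number: 2 + 162 = A + 1, so A = 163.
Conserve atomic number: 1 + 67 = Z + 0, so Z = 68.
Z = 68 is erbium, so the species is ^163_68 Er.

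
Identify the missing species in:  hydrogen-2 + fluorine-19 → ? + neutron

Ne-20

Conserve mass number: 2 + 19 = A + 1, so A = 20.
Conserve atomic number: 1 + 9 = Z + 0, so Z = 10.
Z = 10 is neon, so the species is neon-20.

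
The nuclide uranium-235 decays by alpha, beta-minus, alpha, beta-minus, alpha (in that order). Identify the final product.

Ra-223

Start: (A, Z) = (235, 92).
After α: (231, 90).
After β⁻: (231, 91).
After α: (227, 89).
After β⁻: (227, 90).
After α: (223, 88).
Z = 88 is radium.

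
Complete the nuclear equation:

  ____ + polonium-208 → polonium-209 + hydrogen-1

Conserve mass number: A + 208 = 209 + 1, so A = 2.
Conserve atomic number: Z + 84 = 84 + 1, so Z = 1.
A = 2 and Z = 1 is hydrogen-2 — a deuteron.

deuteron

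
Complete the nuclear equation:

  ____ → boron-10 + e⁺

C-10

Conserve mass number: A = 10 + 0, so A = 10.
Conserve atomic number: Z = 5 + 1, so Z = 6.
Z = 6 is carbon, so the species is carbon-10.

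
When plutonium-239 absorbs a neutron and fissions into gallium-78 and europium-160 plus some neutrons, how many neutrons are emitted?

2

Conserve mass number: 240 = 78 + 160 + k, so k = 240 − 238 = 2.
Check atomic number: 94 = 31 + 63 + 0 = 94. ✓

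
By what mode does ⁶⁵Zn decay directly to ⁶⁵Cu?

beta-plus decay or electron capture

ΔA = 65 − 65 = 0; ΔZ = 29 − 30 = -1.
A is unchanged and Z drops by 1 — a proton has become a neutron (β⁺ emission or electron capture).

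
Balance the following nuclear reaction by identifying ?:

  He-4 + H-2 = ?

Conserve mass number: 4 + 2 = A, so A = 6.
Conserve atomic number: 2 + 1 = Z, so Z = 3.
Z = 3 is lithium, so the species is Li-6.

Li-6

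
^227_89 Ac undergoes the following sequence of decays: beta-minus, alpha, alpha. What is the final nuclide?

Rn-219

Start: (A, Z) = (227, 89).
After β⁻: (227, 90).
After α: (223, 88).
After α: (219, 86).
Z = 86 is radon.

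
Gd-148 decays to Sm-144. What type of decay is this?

ΔA = 144 − 148 = -4; ΔZ = 62 − 64 = -2.
A drops by 4 and Z drops by 2 — the signature of alpha emission.

alpha decay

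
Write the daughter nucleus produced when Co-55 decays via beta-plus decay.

Beta-plus decay: mass number changes by +0, atomic number by -1.
A: 55 = 55; Z: 27 − 1 = 26.
Z = 26 is iron, so the daughter is Fe-55.

Fe-55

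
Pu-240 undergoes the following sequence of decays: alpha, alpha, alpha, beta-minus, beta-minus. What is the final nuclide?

Th-228

Start: (A, Z) = (240, 94).
After α: (236, 92).
After α: (232, 90).
After α: (228, 88).
After β⁻: (228, 89).
After β⁻: (228, 90).
Z = 90 is thorium.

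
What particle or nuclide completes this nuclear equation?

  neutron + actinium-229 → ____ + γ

Conserve mass number: 1 + 229 = A + 0, so A = 230.
Conserve atomic number: 0 + 89 = Z + 0, so Z = 89.
Z = 89 is actinium, so the species is actinium-230.

Ac-230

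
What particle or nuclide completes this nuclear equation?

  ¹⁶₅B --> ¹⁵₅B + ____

Conserve mass number: 16 = 15 + A, so A = 1.
Conserve atomic number: 5 = 5 + Z, so Z = 0.
A = 1 and Z = 0 is ¹₀n — a neutron.

neutron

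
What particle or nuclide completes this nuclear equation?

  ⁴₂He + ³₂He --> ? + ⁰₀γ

Conserve mass number: 4 + 3 = A + 0, so A = 7.
Conserve atomic number: 2 + 2 = Z + 0, so Z = 4.
Z = 4 is beryllium, so the species is ⁷₄Be.

Be-7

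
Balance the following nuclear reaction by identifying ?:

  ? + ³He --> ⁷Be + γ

alpha particle

Conserve mass number: A + 3 = 7 + 0, so A = 4.
Conserve atomic number: Z + 2 = 4 + 0, so Z = 2.
A = 4 and Z = 2 is ⁴He — an alpha particle.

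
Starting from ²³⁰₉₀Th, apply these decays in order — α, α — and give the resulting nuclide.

Start: (A, Z) = (230, 90).
After α: (226, 88).
After α: (222, 86).
Z = 86 is radon.

Rn-222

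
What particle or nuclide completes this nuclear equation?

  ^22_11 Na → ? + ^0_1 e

Conserve mass number: 22 = A + 0, so A = 22.
Conserve atomic number: 11 = Z + 1, so Z = 10.
Z = 10 is neon, so the species is ^22_10 Ne.

Ne-22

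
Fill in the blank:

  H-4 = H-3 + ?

neutron

Conserve mass number: 4 = 3 + A, so A = 1.
Conserve atomic number: 1 = 1 + Z, so Z = 0.
A = 1 and Z = 0 is n — a neutron.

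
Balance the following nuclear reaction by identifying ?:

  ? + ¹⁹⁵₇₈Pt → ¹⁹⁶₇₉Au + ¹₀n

Conserve mass number: A + 195 = 196 + 1, so A = 2.
Conserve atomic number: Z + 78 = 79 + 0, so Z = 1.
A = 2 and Z = 1 is ²₁H — a deuteron.

deuteron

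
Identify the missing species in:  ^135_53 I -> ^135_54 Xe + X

beta-minus particle

Conserve mass number: 135 = 135 + A, so A = 0.
Conserve atomic number: 53 = 54 + Z, so Z = -1.
A = 0 and Z = -1 is ^0_-1 e — a beta-minus particle.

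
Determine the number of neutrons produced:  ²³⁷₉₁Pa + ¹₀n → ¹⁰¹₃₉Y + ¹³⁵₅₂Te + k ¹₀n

2

Conserve mass number: 238 = 101 + 135 + k, so k = 238 − 236 = 2.
Check atomic number: 91 = 39 + 52 + 0 = 91. ✓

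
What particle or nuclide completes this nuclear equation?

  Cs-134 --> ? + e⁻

Conserve mass number: 134 = A + 0, so A = 134.
Conserve atomic number: 55 = Z − 1, so Z = 56.
Z = 56 is barium, so the species is Ba-134.

Ba-134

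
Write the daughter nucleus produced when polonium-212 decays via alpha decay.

Alpha decay: mass number changes by -4, atomic number by -2.
A: 212 − 4 = 208; Z: 84 − 2 = 82.
Z = 82 is lead, so the daughter is lead-208.

Pb-208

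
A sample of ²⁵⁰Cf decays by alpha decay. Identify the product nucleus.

Cm-246

Alpha decay: mass number changes by -4, atomic number by -2.
A: 250 − 4 = 246; Z: 98 − 2 = 96.
Z = 96 is curium, so the daughter is ²⁴⁶Cm.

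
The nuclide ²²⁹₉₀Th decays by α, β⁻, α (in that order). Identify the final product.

Fr-221

Start: (A, Z) = (229, 90).
After α: (225, 88).
After β⁻: (225, 89).
After α: (221, 87).
Z = 87 is francium.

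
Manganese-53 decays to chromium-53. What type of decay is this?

ΔA = 53 − 53 = 0; ΔZ = 24 − 25 = -1.
A is unchanged and Z drops by 1 — a proton has become a neutron (β⁺ emission or electron capture).

beta-plus decay or electron capture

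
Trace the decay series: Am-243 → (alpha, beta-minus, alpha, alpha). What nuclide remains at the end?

Start: (A, Z) = (243, 95).
After α: (239, 93).
After β⁻: (239, 94).
After α: (235, 92).
After α: (231, 90).
Z = 90 is thorium.

Th-231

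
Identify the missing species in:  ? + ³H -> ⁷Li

alpha particle

Conserve mass number: A + 3 = 7, so A = 4.
Conserve atomic number: Z + 1 = 3, so Z = 2.
A = 4 and Z = 2 is ⁴He — an alpha particle.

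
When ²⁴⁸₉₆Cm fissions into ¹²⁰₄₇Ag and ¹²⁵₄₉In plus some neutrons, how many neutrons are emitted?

3

Conserve mass number: 248 = 120 + 125 + k, so k = 248 − 245 = 3.
Check atomic number: 96 = 47 + 49 + 0 = 96. ✓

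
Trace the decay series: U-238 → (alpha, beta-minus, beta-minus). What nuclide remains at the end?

Start: (A, Z) = (238, 92).
After α: (234, 90).
After β⁻: (234, 91).
After β⁻: (234, 92).
Z = 92 is uranium.

U-234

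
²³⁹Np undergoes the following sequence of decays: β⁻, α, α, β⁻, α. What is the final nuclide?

Start: (A, Z) = (239, 93).
After β⁻: (239, 94).
After α: (235, 92).
After α: (231, 90).
After β⁻: (231, 91).
After α: (227, 89).
Z = 89 is actinium.

Ac-227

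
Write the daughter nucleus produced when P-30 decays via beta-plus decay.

Si-30

Beta-plus decay: mass number changes by +0, atomic number by -1.
A: 30 = 30; Z: 15 − 1 = 14.
Z = 14 is silicon, so the daughter is Si-30.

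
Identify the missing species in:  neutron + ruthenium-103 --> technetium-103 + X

proton

Conserve mass number: 1 + 103 = 103 + A, so A = 1.
Conserve atomic number: 0 + 44 = 43 + Z, so Z = 1.
A = 1 and Z = 1 is hydrogen-1 — a proton.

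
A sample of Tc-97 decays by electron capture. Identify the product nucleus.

Electron capture: mass number changes by +0, atomic number by -1.
A: 97 = 97; Z: 43 − 1 = 42.
Z = 42 is molybdenum, so the daughter is Mo-97.

Mo-97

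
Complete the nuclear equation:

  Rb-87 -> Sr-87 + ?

Conserve mass number: 87 = 87 + A, so A = 0.
Conserve atomic number: 37 = 38 + Z, so Z = -1.
A = 0 and Z = -1 is e⁻ — a beta-minus particle.

beta-minus particle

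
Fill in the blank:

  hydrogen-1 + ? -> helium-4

triton

Conserve mass number: 1 + A = 4, so A = 3.
Conserve atomic number: 1 + Z = 2, so Z = 1.
A = 3 and Z = 1 is hydrogen-3 — a triton.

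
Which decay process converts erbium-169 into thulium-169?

beta-minus decay

ΔA = 169 − 169 = 0; ΔZ = 69 − 68 = +1.
A is unchanged and Z rises by 1 — a neutron has become a proton (β⁻ decay).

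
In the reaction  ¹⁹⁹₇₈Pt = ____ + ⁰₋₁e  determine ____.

Conserve mass number: 199 = A + 0, so A = 199.
Conserve atomic number: 78 = Z − 1, so Z = 79.
Z = 79 is gold, so the species is ¹⁹⁹₇₉Au.

Au-199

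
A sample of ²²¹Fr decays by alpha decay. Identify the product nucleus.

At-217

Alpha decay: mass number changes by -4, atomic number by -2.
A: 221 − 4 = 217; Z: 87 − 2 = 85.
Z = 85 is astatine, so the daughter is ²¹⁷At.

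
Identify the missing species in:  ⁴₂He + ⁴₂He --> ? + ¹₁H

Conserve mass number: 4 + 4 = A + 1, so A = 7.
Conserve atomic number: 2 + 2 = Z + 1, so Z = 3.
Z = 3 is lithium, so the species is ⁷₃Li.

Li-7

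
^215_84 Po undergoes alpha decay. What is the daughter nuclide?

Pb-211

Alpha decay: mass number changes by -4, atomic number by -2.
A: 215 − 4 = 211; Z: 84 − 2 = 82.
Z = 82 is lead, so the daughter is ^211_82 Pb.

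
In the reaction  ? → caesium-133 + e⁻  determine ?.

Conserve mass number: A = 133 + 0, so A = 133.
Conserve atomic number: Z = 55 − 1, so Z = 54.
Z = 54 is xenon, so the species is xenon-133.

Xe-133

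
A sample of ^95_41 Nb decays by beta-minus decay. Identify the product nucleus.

Beta-minus decay: mass number changes by +0, atomic number by +1.
A: 95 = 95; Z: 41 + 1 = 42.
Z = 42 is molybdenum, so the daughter is ^95_42 Mo.

Mo-95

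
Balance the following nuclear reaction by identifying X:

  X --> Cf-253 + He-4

Fm-257

Conserve mass number: A = 253 + 4, so A = 257.
Conserve atomic number: Z = 98 + 2, so Z = 100.
Z = 100 is fermium, so the species is Fm-257.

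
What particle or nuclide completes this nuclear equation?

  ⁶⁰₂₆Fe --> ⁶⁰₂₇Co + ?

beta-minus particle

Conserve mass number: 60 = 60 + A, so A = 0.
Conserve atomic number: 26 = 27 + Z, so Z = -1.
A = 0 and Z = -1 is ⁰₋₁e — a beta-minus particle.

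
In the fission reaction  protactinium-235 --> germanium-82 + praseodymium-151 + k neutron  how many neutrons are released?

2

Conserve mass number: 235 = 82 + 151 + k, so k = 235 − 233 = 2.
Check atomic number: 91 = 32 + 59 + 0 = 91. ✓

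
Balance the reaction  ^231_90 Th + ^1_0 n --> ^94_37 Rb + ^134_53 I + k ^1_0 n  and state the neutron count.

4

Conserve mass number: 232 = 94 + 134 + k, so k = 232 − 228 = 4.
Check atomic number: 90 = 37 + 53 + 0 = 90. ✓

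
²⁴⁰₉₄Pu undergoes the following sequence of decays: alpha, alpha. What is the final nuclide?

Start: (A, Z) = (240, 94).
After α: (236, 92).
After α: (232, 90).
Z = 90 is thorium.

Th-232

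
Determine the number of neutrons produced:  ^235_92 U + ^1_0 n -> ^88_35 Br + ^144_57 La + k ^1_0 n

Conserve mass number: 236 = 88 + 144 + k, so k = 236 − 232 = 4.
Check atomic number: 92 = 35 + 57 + 0 = 92. ✓

4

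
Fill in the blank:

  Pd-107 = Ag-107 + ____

Conserve mass number: 107 = 107 + A, so A = 0.
Conserve atomic number: 46 = 47 + Z, so Z = -1.
A = 0 and Z = -1 is e⁻ — a beta-minus particle.

beta-minus particle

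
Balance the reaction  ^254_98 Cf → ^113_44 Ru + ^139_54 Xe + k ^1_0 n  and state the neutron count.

2

Conserve mass number: 254 = 113 + 139 + k, so k = 254 − 252 = 2.
Check atomic number: 98 = 44 + 54 + 0 = 98. ✓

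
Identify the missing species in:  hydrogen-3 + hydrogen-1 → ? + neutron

He-3

Conserve mass number: 3 + 1 = A + 1, so A = 3.
Conserve atomic number: 1 + 1 = Z + 0, so Z = 2.
Z = 2 is helium, so the species is helium-3.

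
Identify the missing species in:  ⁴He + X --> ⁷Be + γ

He-3

Conserve mass number: 4 + A = 7 + 0, so A = 3.
Conserve atomic number: 2 + Z = 4 + 0, so Z = 2.
Z = 2 is helium, so the species is ³He.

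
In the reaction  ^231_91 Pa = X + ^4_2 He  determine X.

Conserve mass number: 231 = A + 4, so A = 227.
Conserve atomic number: 91 = Z + 2, so Z = 89.
Z = 89 is actinium, so the species is ^227_89 Ac.

Ac-227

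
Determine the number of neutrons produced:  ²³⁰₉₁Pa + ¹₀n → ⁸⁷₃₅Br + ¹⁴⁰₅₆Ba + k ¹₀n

Conserve mass number: 231 = 87 + 140 + k, so k = 231 − 227 = 4.
Check atomic number: 91 = 35 + 56 + 0 = 91. ✓

4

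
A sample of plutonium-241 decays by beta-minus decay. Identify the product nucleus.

Beta-minus decay: mass number changes by +0, atomic number by +1.
A: 241 = 241; Z: 94 + 1 = 95.
Z = 95 is americium, so the daughter is americium-241.

Am-241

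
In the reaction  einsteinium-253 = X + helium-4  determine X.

Bk-249

Conserve mass number: 253 = A + 4, so A = 249.
Conserve atomic number: 99 = Z + 2, so Z = 97.
Z = 97 is berkelium, so the species is berkelium-249.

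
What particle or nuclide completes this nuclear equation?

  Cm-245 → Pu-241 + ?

Conserve mass number: 245 = 241 + A, so A = 4.
Conserve atomic number: 96 = 94 + Z, so Z = 2.
A = 4 and Z = 2 is He-4 — an alpha particle.

alpha particle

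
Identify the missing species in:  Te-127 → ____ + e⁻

I-127

Conserve mass number: 127 = A + 0, so A = 127.
Conserve atomic number: 52 = Z − 1, so Z = 53.
Z = 53 is iodine, so the species is I-127.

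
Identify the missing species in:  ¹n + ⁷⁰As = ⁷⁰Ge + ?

Conserve mass number: 1 + 70 = 70 + A, so A = 1.
Conserve atomic number: 0 + 33 = 32 + Z, so Z = 1.
A = 1 and Z = 1 is ¹H — a proton.

proton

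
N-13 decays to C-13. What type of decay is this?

beta-plus decay or electron capture

ΔA = 13 − 13 = 0; ΔZ = 6 − 7 = -1.
A is unchanged and Z drops by 1 — a proton has become a neutron (β⁺ emission or electron capture).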